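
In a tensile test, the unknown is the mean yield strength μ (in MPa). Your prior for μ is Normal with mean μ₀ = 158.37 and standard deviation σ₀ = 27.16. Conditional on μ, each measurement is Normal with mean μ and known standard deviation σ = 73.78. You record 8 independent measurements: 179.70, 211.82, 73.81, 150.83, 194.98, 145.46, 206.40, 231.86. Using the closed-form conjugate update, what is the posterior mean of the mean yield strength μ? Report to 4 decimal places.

For Normal data with known variance σ², a Normal(μ₀, σ₀²) prior on μ is conjugate. Posterior precision = 1/σ₀² + n/σ²; posterior mean is the precision-weighted average of μ₀ and x̄.
Σxᵢ = 179.70 + 211.82 + 73.81 + 150.83 + 194.98 + 145.46 + 206.40 + 231.86 = 1394.86, so n·x̄ = 1394.86.
σ₀² = 27.16² = 737.6656, σ² = 73.78² = 5443.4884; σ² + n·σ₀² = 5443.4884 + 8·737.6656 = 11344.8132.
Posterior mean = (μ₀/σ₀² + n·x̄/σ²)/(1/σ₀² + n/σ²) = (σ²·μ₀ + σ₀²·n·x̄)/(σ² + n·σ₀²) = (5443.4884·158.37 + 737.6656·1394.86)/11344.8132 = 1891025.496724/11344.8132 = 166.6863.

166.6863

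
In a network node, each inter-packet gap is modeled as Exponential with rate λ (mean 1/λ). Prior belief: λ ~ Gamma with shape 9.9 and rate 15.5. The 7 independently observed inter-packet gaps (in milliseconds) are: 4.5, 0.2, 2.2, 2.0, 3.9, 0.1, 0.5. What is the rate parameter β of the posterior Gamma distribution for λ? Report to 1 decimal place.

With a Gamma(shape α, rate β) prior on the exponential rate λ, the posterior after n observations with total T = Σxᵢ is Gamma(α+n, β+T).
Sum of observations T = 13.4 milliseconds; n = 7.
Posterior: Gamma(9.9+7, 15.5+13.4) = Gamma(16.9, 28.9).
Posterior β = 28.9.

28.9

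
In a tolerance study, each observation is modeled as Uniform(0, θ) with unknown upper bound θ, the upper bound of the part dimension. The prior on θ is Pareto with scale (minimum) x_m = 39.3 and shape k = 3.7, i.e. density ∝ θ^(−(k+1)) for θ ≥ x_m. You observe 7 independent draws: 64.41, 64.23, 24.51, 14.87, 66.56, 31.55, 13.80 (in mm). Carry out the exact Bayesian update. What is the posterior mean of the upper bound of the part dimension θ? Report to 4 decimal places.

A Pareto(scale x_m, shape k) prior on the upper bound θ of Uniform(0, θ) is conjugate: posterior is Pareto(max(x_m, max xᵢ), k + n).
Sample maximum = 66.56; prior scale x_m = 39.3 → posterior scale = max = 66.56.
Posterior shape = 3.7 + 7 = 10.7.
E[θ|data] = k·x_m/(k−1) = 10.7·66.56/9.7 = 73.4219.

73.4219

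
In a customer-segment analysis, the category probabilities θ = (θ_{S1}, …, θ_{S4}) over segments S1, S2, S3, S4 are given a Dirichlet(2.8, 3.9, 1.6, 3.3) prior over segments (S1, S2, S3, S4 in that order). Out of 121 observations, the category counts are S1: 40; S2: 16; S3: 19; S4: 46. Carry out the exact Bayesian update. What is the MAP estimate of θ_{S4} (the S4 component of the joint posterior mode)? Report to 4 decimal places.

The Dirichlet prior is conjugate to the Multinomial likelihood: each posterior αⱼ = prior αⱼ + observed count nⱼ.
Posterior concentration: (42.8, 19.9, 20.6, 49.3), total = 132.6.
Joint mode component: (α_{S4}−1)/(Σα−K) = 48.3/128.6 = 0.3756.

0.3756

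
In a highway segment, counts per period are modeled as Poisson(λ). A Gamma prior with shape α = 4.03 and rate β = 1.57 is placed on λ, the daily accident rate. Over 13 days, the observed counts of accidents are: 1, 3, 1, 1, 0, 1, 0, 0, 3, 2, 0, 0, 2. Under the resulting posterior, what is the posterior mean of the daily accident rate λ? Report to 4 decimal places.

1.2375

With a Gamma(shape α, rate β) prior, the Poisson likelihood is conjugate: the posterior is Gamma(α + ΣXᵢ, β + n).
Sum of counts S = 14 over n = 13 days.
Posterior: Gamma(α+S, β+n) = Gamma(4.03+14, 1.57+13) = Gamma(18.03, 14.57).
Posterior mean = α/β = 18.03/14.57 = 1.2375.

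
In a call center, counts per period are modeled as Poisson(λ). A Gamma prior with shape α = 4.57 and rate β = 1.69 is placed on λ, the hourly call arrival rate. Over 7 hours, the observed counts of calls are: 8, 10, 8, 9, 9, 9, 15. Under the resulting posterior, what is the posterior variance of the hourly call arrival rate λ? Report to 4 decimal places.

With a Gamma(shape α, rate β) prior, the Poisson likelihood is conjugate: the posterior is Gamma(α + ΣXᵢ, β + n).
Sum of counts S = 68 over n = 7 hours.
Posterior: Gamma(α+S, β+n) = Gamma(4.57+68, 1.69+7) = Gamma(72.57, 8.69).
Var = α/β² = 72.57/8.69² = 0.9610.

0.9610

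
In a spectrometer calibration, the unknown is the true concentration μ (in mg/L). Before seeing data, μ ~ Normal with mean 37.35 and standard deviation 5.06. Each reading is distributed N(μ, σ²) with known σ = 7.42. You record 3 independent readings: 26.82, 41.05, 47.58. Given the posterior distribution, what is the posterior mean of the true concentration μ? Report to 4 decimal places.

38.0102

For Normal data with known variance σ², a Normal(μ₀, σ₀²) prior on μ is conjugate. Posterior precision = 1/σ₀² + n/σ²; posterior mean is the precision-weighted average of μ₀ and x̄.
Σxᵢ = 26.82 + 41.05 + 47.58 = 115.45, so n·x̄ = 115.45.
σ₀² = 5.06² = 25.6036, σ² = 7.42² = 55.0564; σ² + n·σ₀² = 55.0564 + 3·25.6036 = 131.8672.
Posterior mean = (μ₀/σ₀² + n·x̄/σ²)/(1/σ₀² + n/σ²) = (σ²·μ₀ + σ₀²·n·x̄)/(σ² + n·σ₀²) = (55.0564·37.35 + 25.6036·115.45)/131.8672 = 5012.29216/131.8672 = 38.0102.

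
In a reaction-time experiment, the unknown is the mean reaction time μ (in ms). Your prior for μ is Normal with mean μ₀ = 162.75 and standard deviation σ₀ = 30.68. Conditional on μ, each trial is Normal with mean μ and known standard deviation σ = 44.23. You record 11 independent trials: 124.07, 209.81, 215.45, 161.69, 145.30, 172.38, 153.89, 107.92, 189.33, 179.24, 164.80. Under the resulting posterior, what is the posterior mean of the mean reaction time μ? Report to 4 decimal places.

For Normal data with known variance σ², a Normal(μ₀, σ₀²) prior on μ is conjugate. Posterior precision = 1/σ₀² + n/σ²; posterior mean is the precision-weighted average of μ₀ and x̄.
Σxᵢ = 124.07 + 209.81 + 215.45 + 161.69 + 145.30 + 172.38 + 153.89 + 107.92 + 189.33 + 179.24 + 164.80 = 1823.88, so n·x̄ = 1823.88.
σ₀² = 30.68² = 941.2624, σ² = 44.23² = 1956.2929; σ² + n·σ₀² = 1956.2929 + 11·941.2624 = 12310.1793.
Posterior mean = (μ₀/σ₀² + n·x̄/σ²)/(1/σ₀² + n/σ²) = (σ²·μ₀ + σ₀²·n·x̄)/(σ² + n·σ₀²) = (1956.2929·162.75 + 941.2624·1823.88)/12310.1793 = 2035136.335587/12310.1793 = 165.3214.

165.3214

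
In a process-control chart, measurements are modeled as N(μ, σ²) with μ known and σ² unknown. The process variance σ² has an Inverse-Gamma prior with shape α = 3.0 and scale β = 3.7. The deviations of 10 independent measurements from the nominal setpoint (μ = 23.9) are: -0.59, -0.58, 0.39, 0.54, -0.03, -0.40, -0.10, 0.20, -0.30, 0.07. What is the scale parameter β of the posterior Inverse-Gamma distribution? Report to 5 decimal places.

4.41700

With known mean μ and an Inverse-Gamma(α, β) prior on σ², the Normal likelihood is conjugate: posterior is Inv-Gamma(α + n/2, β + Σ(xᵢ−μ)²/2).
Σ(xᵢ−μ)² = (-0.59)² + (-0.58)² + (0.39)² + (0.54)² + (-0.03)² + (-0.40)² + (-0.10)² + (0.20)² + (-0.30)² + (0.07)² = 1.4340.
Posterior: Inv-Gamma(3.0 + 10/2, 3.7 + 1.4340/2) = Inv-Gamma(8.00, 4.41700).
Posterior β = 4.41700.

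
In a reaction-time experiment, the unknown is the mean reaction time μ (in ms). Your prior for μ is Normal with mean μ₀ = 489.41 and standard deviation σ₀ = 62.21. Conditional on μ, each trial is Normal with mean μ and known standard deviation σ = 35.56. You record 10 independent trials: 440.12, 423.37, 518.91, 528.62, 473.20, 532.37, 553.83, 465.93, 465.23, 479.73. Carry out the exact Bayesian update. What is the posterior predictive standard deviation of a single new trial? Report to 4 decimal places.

For Normal data with known variance σ², a Normal(μ₀, σ₀²) prior on μ is conjugate. Posterior precision = 1/σ₀² + n/σ²; posterior mean is the precision-weighted average of μ₀ and x̄.
σ₀² = 62.21² = 3870.0841, σ² = 35.56² = 1264.5136; σ² + n·σ₀² = 1264.5136 + 10·3870.0841 = 39965.3546.
Posterior precision = 1/σ₀² + n/σ² = 1/3870.0841 + 10/1264.5136 = (σ² + n·σ₀²)/(σ₀²σ²) = 39965.3546/(3870.0841·1264.5136); posterior variance σₙ² = σ₀²σ²/(σ² + n·σ₀²) = 3870.0841·1264.5136/39965.3546 = 122.450408.
Predictive variance for one new observation = σₙ² + σ² = 3870.0841·1264.5136/39965.3546 + 1264.5136 = σ²·(σ₀² + 39965.3546)/39965.3546 = 1264.5136·43835.4387/39965.3546 = 1386.964008; SD = √(1264.5136·43835.4387/39965.3546) = 37.2420.

37.2420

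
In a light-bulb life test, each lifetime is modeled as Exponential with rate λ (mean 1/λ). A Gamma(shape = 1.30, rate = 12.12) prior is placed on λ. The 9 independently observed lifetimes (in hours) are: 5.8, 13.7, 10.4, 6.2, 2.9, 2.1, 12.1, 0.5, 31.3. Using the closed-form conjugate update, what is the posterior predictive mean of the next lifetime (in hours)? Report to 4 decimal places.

With a Gamma(shape α, rate β) prior on the exponential rate λ, the posterior after n observations with total T = Σxᵢ is Gamma(α+n, β+T).
Sum of observations T = 85.0 hours; n = 9.
Posterior: Gamma(1.30+9, 12.12+85.0) = Gamma(10.30, 97.12).
The predictive distribution for the next observation is Lomax; its mean is β/(α−1) = 97.12/9.30 = 10.4430.

10.4430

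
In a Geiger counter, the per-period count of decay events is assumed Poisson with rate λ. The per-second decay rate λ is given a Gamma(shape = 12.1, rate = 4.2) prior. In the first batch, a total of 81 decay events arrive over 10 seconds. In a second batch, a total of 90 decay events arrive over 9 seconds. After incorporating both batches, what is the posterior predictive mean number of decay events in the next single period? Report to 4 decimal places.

7.8922

With a Gamma(shape α, rate β) prior, the Poisson likelihood is conjugate: the posterior is Gamma(α + ΣXᵢ, β + n).
After batch 1: Gamma(α+S, β+n) = Gamma(12.1+81, 4.2+10) = Gamma(93.1, 14.2).
After batch 2: Gamma(α+S, β+n) = Gamma(93.1+90, 14.2+9) = Gamma(183.1, 23.2).
The predictive distribution for one future period is NegBinom with mean α/β = 7.8922.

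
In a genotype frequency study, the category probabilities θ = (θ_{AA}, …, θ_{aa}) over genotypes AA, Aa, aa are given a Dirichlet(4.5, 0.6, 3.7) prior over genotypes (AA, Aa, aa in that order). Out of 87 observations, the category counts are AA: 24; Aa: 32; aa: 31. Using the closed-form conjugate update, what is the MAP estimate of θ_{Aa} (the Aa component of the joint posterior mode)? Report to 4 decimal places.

0.3405

The Dirichlet prior is conjugate to the Multinomial likelihood: each posterior αⱼ = prior αⱼ + observed count nⱼ.
Posterior concentration: (28.5, 32.6, 34.7), total = 95.8.
Joint mode component: (α_{Aa}−1)/(Σα−K) = 31.6/92.8 = 0.3405.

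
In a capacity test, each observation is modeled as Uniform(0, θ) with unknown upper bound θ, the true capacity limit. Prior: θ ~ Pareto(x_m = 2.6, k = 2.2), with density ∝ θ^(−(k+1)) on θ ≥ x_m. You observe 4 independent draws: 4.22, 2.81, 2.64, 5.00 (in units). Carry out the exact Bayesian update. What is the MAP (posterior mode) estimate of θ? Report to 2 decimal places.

5.00

A Pareto(scale x_m, shape k) prior on the upper bound θ of Uniform(0, θ) is conjugate: posterior is Pareto(max(x_m, max xᵢ), k + n).
Sample maximum = 5.00; prior scale x_m = 2.6 → posterior scale = max = 5.00.
Posterior shape = 2.2 + 4 = 6.2.
The Pareto density is decreasing on [x_m, ∞), so the mode is x_m = 5.00.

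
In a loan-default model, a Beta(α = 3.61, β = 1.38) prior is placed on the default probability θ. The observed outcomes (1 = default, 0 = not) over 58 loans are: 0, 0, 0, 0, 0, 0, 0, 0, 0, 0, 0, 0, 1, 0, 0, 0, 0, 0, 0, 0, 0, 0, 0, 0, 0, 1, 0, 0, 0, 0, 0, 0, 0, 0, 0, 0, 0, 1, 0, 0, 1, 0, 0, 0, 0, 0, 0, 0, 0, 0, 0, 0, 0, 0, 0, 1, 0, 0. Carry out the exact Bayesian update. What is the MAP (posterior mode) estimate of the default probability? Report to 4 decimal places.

The Beta prior is conjugate to a Binomial/Bernoulli likelihood; the update adds successes to α and failures to β.
Posterior: Beta(α+k, β+n−k) = Beta(3.61+5, 1.38+53) = Beta(8.61, 54.38).
Mode of Beta(a,b) for a,b>1 is (a−1)/(a+b−2) = 7.61/60.99 = 0.1248.

0.1248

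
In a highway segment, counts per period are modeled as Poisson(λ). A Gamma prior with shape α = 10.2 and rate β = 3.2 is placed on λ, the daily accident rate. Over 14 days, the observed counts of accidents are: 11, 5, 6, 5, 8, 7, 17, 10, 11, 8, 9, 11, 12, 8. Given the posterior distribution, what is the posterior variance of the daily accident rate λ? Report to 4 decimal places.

With a Gamma(shape α, rate β) prior, the Poisson likelihood is conjugate: the posterior is Gamma(α + ΣXᵢ, β + n).
Sum of counts S = 128 over n = 14 days.
Posterior: Gamma(α+S, β+n) = Gamma(10.2+128, 3.2+14) = Gamma(138.2, 17.2).
Var = α/β² = 138.2/17.2² = 0.4671.

0.4671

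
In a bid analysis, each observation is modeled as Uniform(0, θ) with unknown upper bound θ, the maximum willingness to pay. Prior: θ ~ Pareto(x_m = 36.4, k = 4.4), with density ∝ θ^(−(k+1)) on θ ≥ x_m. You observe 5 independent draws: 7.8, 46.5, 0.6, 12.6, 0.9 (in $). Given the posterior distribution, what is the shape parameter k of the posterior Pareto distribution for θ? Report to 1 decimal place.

A Pareto(scale x_m, shape k) prior on the upper bound θ of Uniform(0, θ) is conjugate: posterior is Pareto(max(x_m, max xᵢ), k + n).
Sample maximum = 46.5; prior scale x_m = 36.4 → posterior scale = max = 46.5.
Posterior shape = 4.4 + 5 = 9.4.
Posterior shape k = 9.4.

9.4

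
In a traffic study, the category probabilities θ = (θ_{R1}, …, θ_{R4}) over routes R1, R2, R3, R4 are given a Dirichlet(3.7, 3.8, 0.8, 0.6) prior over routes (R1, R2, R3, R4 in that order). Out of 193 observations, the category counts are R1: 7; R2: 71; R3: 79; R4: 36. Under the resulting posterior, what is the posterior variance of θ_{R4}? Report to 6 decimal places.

The Dirichlet prior is conjugate to the Multinomial likelihood: each posterior αⱼ = prior αⱼ + observed count nⱼ.
Posterior concentration: (10.7, 74.8, 79.8, 36.6), total = 201.9.
Var[θ_j] = α_j(Σα−α_j)/((Σα)²(Σα+1)) = 36.6·165.3/(201.9²·202.9) = 0.000731.

0.000731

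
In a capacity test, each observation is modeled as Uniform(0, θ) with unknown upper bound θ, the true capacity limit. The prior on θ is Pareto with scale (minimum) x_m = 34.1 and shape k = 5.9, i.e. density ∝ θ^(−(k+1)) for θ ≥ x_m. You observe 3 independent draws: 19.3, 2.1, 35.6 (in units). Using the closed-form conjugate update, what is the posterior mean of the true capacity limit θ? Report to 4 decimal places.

A Pareto(scale x_m, shape k) prior on the upper bound θ of Uniform(0, θ) is conjugate: posterior is Pareto(max(x_m, max xᵢ), k + n).
Sample maximum = 35.6; prior scale x_m = 34.1 → posterior scale = max = 35.6.
Posterior shape = 5.9 + 3 = 8.9.
E[θ|data] = k·x_m/(k−1) = 8.9·35.6/7.9 = 40.1063.

40.1063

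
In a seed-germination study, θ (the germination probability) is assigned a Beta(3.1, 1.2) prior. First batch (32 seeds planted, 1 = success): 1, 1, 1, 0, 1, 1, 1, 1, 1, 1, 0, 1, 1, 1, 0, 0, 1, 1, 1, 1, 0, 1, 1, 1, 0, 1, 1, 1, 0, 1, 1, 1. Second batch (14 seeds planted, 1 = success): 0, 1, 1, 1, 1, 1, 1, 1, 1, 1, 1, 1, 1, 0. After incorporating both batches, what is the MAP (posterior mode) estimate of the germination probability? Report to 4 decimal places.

The Beta prior is conjugate to a Binomial/Bernoulli likelihood; the update adds successes to α and failures to β.
After batch 1: Beta(3.1+25, 1.2+7) = Beta(28.1, 8.2).
After batch 2: Beta(28.1+12, 8.2+2) = Beta(40.1, 10.2).
Mode of Beta(a,b) for a,b>1 is (a−1)/(a+b−2) = 39.1/48.3 = 0.8095.

0.8095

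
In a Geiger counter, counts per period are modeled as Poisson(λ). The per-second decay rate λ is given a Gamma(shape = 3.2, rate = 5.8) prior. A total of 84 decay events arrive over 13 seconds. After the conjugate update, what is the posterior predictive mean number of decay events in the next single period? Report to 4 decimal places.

With a Gamma(shape α, rate β) prior, the Poisson likelihood is conjugate: the posterior is Gamma(α + ΣXᵢ, β + n).
Posterior: Gamma(α+S, β+n) = Gamma(3.2+84, 5.8+13) = Gamma(87.2, 18.8).
The predictive distribution for one future period is NegBinom with mean α/β = 4.6383.

4.6383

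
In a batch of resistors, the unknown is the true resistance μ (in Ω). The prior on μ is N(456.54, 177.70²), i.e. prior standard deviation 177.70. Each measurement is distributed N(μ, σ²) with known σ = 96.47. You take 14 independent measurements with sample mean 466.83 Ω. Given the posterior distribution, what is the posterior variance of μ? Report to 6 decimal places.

For Normal data with known variance σ², a Normal(μ₀, σ₀²) prior on μ is conjugate. Posterior precision = 1/σ₀² + n/σ²; posterior mean is the precision-weighted average of μ₀ and x̄.
σ₀² = 177.70² = 31577.29, σ² = 96.47² = 9306.4609; σ² + n·σ₀² = 9306.4609 + 14·31577.29 = 451388.5209.
Posterior precision = 1/σ₀² + n/σ² = 1/31577.29 + 14/9306.4609 = (σ² + n·σ₀²)/(σ₀²σ²) = 451388.5209/(31577.29·9306.4609); posterior variance σₙ² = σ₀²σ²/(σ² + n·σ₀²) = 31577.29·9306.4609/451388.5209 = 651.041843.

651.041843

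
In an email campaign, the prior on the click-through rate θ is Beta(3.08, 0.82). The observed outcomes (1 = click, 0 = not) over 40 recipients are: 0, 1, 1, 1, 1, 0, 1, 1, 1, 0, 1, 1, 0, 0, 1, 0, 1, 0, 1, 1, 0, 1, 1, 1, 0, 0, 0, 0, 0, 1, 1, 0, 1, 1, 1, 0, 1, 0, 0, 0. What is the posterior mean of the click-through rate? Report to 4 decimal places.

The Beta prior is conjugate to a Binomial/Bernoulli likelihood; the update adds successes to α and failures to β.
Posterior: Beta(α+k, β+n−k) = Beta(3.08+22, 0.82+18) = Beta(25.08, 18.82).
Posterior mean = α/(α+β) = 25.08/43.90 = 0.5713.

0.5713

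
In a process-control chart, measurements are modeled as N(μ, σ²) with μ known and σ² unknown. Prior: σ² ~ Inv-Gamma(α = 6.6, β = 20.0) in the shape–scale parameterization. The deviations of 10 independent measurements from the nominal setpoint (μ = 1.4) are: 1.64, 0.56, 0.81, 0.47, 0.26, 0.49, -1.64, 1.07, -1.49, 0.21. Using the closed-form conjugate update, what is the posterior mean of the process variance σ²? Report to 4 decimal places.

2.3720

With known mean μ and an Inverse-Gamma(α, β) prior on σ², the Normal likelihood is conjugate: posterior is Inv-Gamma(α + n/2, β + Σ(xᵢ−μ)²/2).
Σ(xᵢ−μ)² = (1.64)² + (0.56)² + (0.81)² + (0.47)² + (0.26)² + (0.49)² + (-1.64)² + (1.07)² + (-1.49)² + (0.21)² = 10.2866.
Posterior: Inv-Gamma(6.6 + 10/2, 20.0 + 10.2866/2) = Inv-Gamma(11.60, 25.14330).
E[σ²|data] = β/(α−1) = 25.14330/10.60 = 2.3720.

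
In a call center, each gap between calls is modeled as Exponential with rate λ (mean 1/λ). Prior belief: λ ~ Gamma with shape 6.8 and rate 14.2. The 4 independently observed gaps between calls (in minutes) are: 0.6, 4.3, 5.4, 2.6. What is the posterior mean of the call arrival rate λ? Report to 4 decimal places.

With a Gamma(shape α, rate β) prior on the exponential rate λ, the posterior after n observations with total T = Σxᵢ is Gamma(α+n, β+T).
Sum of observations T = 12.9 minutes; n = 4.
Posterior: Gamma(6.8+4, 14.2+12.9) = Gamma(10.8, 27.1).
Posterior mean of λ = α/β = 10.8/27.1 = 0.3985.

0.3985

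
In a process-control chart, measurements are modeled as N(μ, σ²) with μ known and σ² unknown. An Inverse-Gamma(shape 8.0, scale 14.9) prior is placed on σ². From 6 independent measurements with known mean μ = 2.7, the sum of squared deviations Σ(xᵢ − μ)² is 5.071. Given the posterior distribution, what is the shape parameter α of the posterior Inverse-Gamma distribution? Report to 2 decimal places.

11.00

With known mean μ and an Inverse-Gamma(α, β) prior on σ², the Normal likelihood is conjugate: posterior is Inv-Gamma(α + n/2, β + Σ(xᵢ−μ)²/2).
Posterior: Inv-Gamma(8.0 + 6/2, 14.9 + 5.071/2) = Inv-Gamma(11.00, 17.4355).
Posterior α = 11.00.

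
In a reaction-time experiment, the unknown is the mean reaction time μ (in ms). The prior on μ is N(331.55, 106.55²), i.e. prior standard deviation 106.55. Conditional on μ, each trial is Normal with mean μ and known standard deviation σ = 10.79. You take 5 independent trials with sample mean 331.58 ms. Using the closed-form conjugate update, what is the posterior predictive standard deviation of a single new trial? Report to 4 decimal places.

For Normal data with known variance σ², a Normal(μ₀, σ₀²) prior on μ is conjugate. Posterior precision = 1/σ₀² + n/σ²; posterior mean is the precision-weighted average of μ₀ and x̄.
σ₀² = 106.55² = 11352.9025, σ² = 10.79² = 116.4241; σ² + n·σ₀² = 116.4241 + 5·11352.9025 = 56880.9366.
Posterior precision = 1/σ₀² + n/σ² = 1/11352.9025 + 5/116.4241 = (σ² + n·σ₀²)/(σ₀²σ²) = 56880.9366/(11352.9025·116.4241); posterior variance σₙ² = σ₀²σ²/(σ² + n·σ₀²) = 11352.9025·116.4241/56880.9366 = 23.237161.
Predictive variance for one new observation = σₙ² + σ² = 11352.9025·116.4241/56880.9366 + 116.4241 = σ²·(σ₀² + 56880.9366)/56880.9366 = 116.4241·68233.8391/56880.9366 = 139.661261; SD = √(116.4241·68233.8391/56880.9366) = 11.8178.

11.8178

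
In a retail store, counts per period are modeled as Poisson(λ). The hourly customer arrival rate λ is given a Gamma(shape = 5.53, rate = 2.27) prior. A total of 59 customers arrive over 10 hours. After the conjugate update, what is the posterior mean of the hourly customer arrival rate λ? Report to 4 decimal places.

With a Gamma(shape α, rate β) prior, the Poisson likelihood is conjugate: the posterior is Gamma(α + ΣXᵢ, β + n).
Posterior: Gamma(α+S, β+n) = Gamma(5.53+59, 2.27+10) = Gamma(64.53, 12.27).
Posterior mean = α/β = 64.53/12.27 = 5.2592.

5.2592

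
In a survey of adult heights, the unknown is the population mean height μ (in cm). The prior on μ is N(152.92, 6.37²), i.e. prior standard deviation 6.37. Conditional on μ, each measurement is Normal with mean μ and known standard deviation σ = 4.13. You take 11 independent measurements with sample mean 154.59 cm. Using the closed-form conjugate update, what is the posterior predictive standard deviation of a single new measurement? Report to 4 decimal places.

For Normal data with known variance σ², a Normal(μ₀, σ₀²) prior on μ is conjugate. Posterior precision = 1/σ₀² + n/σ²; posterior mean is the precision-weighted average of μ₀ and x̄.
σ₀² = 6.37² = 40.5769, σ² = 4.13² = 17.0569; σ² + n·σ₀² = 17.0569 + 11·40.5769 = 463.4028.
Posterior precision = 1/σ₀² + n/σ² = 1/40.5769 + 11/17.0569 = (σ² + n·σ₀²)/(σ₀²σ²) = 463.4028/(40.5769·17.0569); posterior variance σₙ² = σ₀²σ²/(σ² + n·σ₀²) = 40.5769·17.0569/463.4028 = 1.493552.
Predictive variance for one new observation = σₙ² + σ² = 40.5769·17.0569/463.4028 + 17.0569 = σ²·(σ₀² + 463.4028)/463.4028 = 17.0569·503.9797/463.4028 = 18.550452; SD = √(17.0569·503.9797/463.4028) = 4.3070.

4.3070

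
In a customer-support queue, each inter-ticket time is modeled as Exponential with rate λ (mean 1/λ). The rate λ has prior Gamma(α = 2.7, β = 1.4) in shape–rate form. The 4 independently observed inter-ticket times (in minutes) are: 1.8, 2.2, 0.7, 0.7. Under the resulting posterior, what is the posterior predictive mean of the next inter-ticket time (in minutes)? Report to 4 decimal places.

1.1930

With a Gamma(shape α, rate β) prior on the exponential rate λ, the posterior after n observations with total T = Σxᵢ is Gamma(α+n, β+T).
Sum of observations T = 5.4 minutes; n = 4.
Posterior: Gamma(2.7+4, 1.4+5.4) = Gamma(6.7, 6.8).
The predictive distribution for the next observation is Lomax; its mean is β/(α−1) = 6.8/5.7 = 1.1930.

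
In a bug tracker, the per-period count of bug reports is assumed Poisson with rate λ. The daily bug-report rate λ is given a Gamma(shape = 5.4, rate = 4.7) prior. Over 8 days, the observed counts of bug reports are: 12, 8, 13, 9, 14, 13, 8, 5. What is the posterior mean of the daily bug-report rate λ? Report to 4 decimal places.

6.8819

With a Gamma(shape α, rate β) prior, the Poisson likelihood is conjugate: the posterior is Gamma(α + ΣXᵢ, β + n).
Sum of counts S = 82 over n = 8 days.
Posterior: Gamma(α+S, β+n) = Gamma(5.4+82, 4.7+8) = Gamma(87.4, 12.7).
Posterior mean = α/β = 87.4/12.7 = 6.8819.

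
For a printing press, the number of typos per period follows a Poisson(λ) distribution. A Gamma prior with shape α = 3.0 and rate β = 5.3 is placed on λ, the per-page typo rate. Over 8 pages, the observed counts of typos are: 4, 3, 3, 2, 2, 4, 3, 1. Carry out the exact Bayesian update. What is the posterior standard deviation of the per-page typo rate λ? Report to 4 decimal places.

0.3759

With a Gamma(shape α, rate β) prior, the Poisson likelihood is conjugate: the posterior is Gamma(α + ΣXᵢ, β + n).
Sum of counts S = 22 over n = 8 pages.
Posterior: Gamma(α+S, β+n) = Gamma(3.0+22, 5.3+8) = Gamma(25.0, 13.3).
SD = √α/β = √25.0/13.3 = 0.3759.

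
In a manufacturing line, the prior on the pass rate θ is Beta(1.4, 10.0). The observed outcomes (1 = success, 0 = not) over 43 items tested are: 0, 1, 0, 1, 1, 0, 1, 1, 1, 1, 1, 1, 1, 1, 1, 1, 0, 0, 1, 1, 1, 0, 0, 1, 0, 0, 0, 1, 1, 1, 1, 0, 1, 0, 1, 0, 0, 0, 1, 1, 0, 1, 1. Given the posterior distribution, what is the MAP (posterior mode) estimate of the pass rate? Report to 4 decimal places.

The Beta prior is conjugate to a Binomial/Bernoulli likelihood; the update adds successes to α and failures to β.
Posterior: Beta(α+k, β+n−k) = Beta(1.4+27, 10.0+16) = Beta(28.4, 26.0).
Mode of Beta(a,b) for a,b>1 is (a−1)/(a+b−2) = 27.4/52.4 = 0.5229.

0.5229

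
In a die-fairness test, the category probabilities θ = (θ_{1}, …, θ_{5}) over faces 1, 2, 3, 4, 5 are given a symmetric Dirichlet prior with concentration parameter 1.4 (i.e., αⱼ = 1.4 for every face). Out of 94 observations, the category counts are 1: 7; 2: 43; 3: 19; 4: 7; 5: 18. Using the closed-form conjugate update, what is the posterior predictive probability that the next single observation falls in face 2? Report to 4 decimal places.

0.4396

The Dirichlet prior is conjugate to the Multinomial likelihood: each posterior αⱼ = prior αⱼ + observed count nⱼ.
Posterior concentration: (8.4, 44.4, 20.4, 8.4, 19.4), total = 101.0.
P(next = 2 | data) = α_{2}/Σα = 0.4396.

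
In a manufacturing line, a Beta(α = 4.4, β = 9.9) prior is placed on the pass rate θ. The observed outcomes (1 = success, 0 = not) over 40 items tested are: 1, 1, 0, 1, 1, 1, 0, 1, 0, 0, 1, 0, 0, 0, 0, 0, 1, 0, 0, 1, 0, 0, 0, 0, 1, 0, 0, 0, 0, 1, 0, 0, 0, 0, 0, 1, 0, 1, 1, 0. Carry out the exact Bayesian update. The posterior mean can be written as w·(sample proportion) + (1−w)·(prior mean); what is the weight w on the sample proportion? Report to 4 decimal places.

The Beta prior is conjugate to a Binomial/Bernoulli likelihood; the update adds successes to α and failures to β.
Posterior mean = (α₀+k)/(α₀+β₀+n) = [n/(α₀+β₀+n)]·(k/n) + [(α₀+β₀)/(α₀+β₀+n)]·α₀/(α₀+β₀), so only n and the prior enter the weight.
The weight on the data is w = n/(α₀+β₀+n) = 40/(4.4+9.9+40) = 40/54.3 = 0.7366.

0.7366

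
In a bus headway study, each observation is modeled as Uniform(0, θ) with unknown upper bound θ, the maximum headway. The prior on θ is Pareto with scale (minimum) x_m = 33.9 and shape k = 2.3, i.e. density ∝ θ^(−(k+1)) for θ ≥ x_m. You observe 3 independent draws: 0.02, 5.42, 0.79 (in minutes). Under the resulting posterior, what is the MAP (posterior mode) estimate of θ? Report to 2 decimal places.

A Pareto(scale x_m, shape k) prior on the upper bound θ of Uniform(0, θ) is conjugate: posterior is Pareto(max(x_m, max xᵢ), k + n).
Sample maximum = 5.42; prior scale x_m = 33.9 → posterior scale = max = 33.90.
Posterior shape = 2.3 + 3 = 5.3.
The Pareto density is decreasing on [x_m, ∞), so the mode is x_m = 33.90.

33.90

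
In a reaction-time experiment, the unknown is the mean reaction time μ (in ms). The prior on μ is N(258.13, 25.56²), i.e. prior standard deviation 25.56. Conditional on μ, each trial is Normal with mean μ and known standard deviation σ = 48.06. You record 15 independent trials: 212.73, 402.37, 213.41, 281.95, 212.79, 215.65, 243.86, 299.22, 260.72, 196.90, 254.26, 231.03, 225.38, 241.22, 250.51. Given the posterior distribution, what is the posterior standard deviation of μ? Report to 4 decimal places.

For Normal data with known variance σ², a Normal(μ₀, σ₀²) prior on μ is conjugate. Posterior precision = 1/σ₀² + n/σ²; posterior mean is the precision-weighted average of μ₀ and x̄.
σ₀² = 25.56² = 653.3136, σ² = 48.06² = 2309.7636; σ² + n·σ₀² = 2309.7636 + 15·653.3136 = 12109.4676.
Posterior precision = 1/σ₀² + n/σ² = 1/653.3136 + 15/2309.7636 = (σ² + n·σ₀²)/(σ₀²σ²) = 12109.4676/(653.3136·2309.7636); posterior variance σₙ² = σ₀²σ²/(σ² + n·σ₀²) = 653.3136·2309.7636/12109.4676 = 124.613238.
Posterior SD = √σₙ² = √(653.3136·2309.7636/12109.4676) = 11.1630.

11.1630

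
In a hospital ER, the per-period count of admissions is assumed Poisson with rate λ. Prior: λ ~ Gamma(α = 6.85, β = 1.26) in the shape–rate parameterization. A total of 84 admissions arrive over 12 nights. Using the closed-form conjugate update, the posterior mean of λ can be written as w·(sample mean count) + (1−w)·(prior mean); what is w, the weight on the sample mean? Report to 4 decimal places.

0.9050

With a Gamma(shape α, rate β) prior, the Poisson likelihood is conjugate: the posterior is Gamma(α + ΣXᵢ, β + n).
Posterior mean = (α₀+S)/(β₀+n) = [n/(β₀+n)]·(S/n) + [β₀/(β₀+n)]·(α₀/β₀), so only n and β₀ enter the weight.
Weight on data w = n/(β₀+n) = 12/(1.26+12) = 12/13.26 = 0.9050.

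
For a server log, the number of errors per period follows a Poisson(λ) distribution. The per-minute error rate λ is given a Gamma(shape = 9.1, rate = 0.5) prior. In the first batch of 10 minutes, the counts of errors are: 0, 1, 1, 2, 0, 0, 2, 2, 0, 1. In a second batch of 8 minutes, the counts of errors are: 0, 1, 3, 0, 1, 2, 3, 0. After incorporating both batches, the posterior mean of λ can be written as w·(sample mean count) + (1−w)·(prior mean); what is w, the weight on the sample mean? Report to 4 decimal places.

With a Gamma(shape α, rate β) prior, the Poisson likelihood is conjugate: the posterior is Gamma(α + ΣXᵢ, β + n).
Total number of minutes: n = 10 + 8 = 18.
Posterior mean = (α₀+S)/(β₀+n) = [n/(β₀+n)]·(S/n) + [β₀/(β₀+n)]·(α₀/β₀), so only n and β₀ enter the weight.
Weight on data w = n/(β₀+n) = 18/(0.5+18) = 18/18.5 = 0.9730.

0.9730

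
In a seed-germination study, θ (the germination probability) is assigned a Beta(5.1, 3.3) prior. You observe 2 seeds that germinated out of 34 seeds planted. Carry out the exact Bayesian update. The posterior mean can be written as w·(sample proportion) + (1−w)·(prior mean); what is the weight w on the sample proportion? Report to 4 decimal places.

The Beta prior is conjugate to a Binomial/Bernoulli likelihood; the update adds successes to α and failures to β.
Posterior mean = (α₀+k)/(α₀+β₀+n) = [n/(α₀+β₀+n)]·(k/n) + [(α₀+β₀)/(α₀+β₀+n)]·α₀/(α₀+β₀), so only n and the prior enter the weight.
The weight on the data is w = n/(α₀+β₀+n) = 34/(5.1+3.3+34) = 34/42.4 = 0.8019.

0.8019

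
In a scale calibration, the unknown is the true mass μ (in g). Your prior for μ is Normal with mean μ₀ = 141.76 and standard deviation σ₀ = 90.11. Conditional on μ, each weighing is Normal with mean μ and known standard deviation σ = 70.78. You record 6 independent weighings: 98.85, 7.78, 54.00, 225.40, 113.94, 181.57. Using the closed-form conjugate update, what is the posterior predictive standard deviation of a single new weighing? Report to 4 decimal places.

For Normal data with known variance σ², a Normal(μ₀, σ₀²) prior on μ is conjugate. Posterior precision = 1/σ₀² + n/σ²; posterior mean is the precision-weighted average of μ₀ and x̄.
σ₀² = 90.11² = 8119.8121, σ² = 70.78² = 5009.8084; σ² + n·σ₀² = 5009.8084 + 6·8119.8121 = 53728.681.
Posterior precision = 1/σ₀² + n/σ² = 1/8119.8121 + 6/5009.8084 = (σ² + n·σ₀²)/(σ₀²σ²) = 53728.681/(8119.8121·5009.8084); posterior variance σₙ² = σ₀²σ²/(σ² + n·σ₀²) = 8119.8121·5009.8084/53728.681 = 757.113372.
Predictive variance for one new observation = σₙ² + σ² = 8119.8121·5009.8084/53728.681 + 5009.8084 = σ²·(σ₀² + 53728.681)/53728.681 = 5009.8084·61848.4931/53728.681 = 5766.921772; SD = √(5009.8084·61848.4931/53728.681) = 75.9403.

75.9403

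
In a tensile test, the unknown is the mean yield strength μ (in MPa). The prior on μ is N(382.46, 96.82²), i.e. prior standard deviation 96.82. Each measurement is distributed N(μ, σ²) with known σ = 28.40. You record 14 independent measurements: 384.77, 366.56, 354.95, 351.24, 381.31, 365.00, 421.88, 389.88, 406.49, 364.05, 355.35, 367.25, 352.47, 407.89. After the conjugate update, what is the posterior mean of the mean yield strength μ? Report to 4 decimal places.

376.4008

For Normal data with known variance σ², a Normal(μ₀, σ₀²) prior on μ is conjugate. Posterior precision = 1/σ₀² + n/σ²; posterior mean is the precision-weighted average of μ₀ and x̄.
Σxᵢ = 384.77 + 366.56 + 354.95 + 351.24 + 381.31 + 365.00 + 421.88 + 389.88 + 406.49 + 364.05 + 355.35 + 367.25 + 352.47 + 407.89 = 5269.09, so n·x̄ = 5269.09.
σ₀² = 96.82² = 9374.1124, σ² = 28.40² = 806.56; σ² + n·σ₀² = 806.56 + 14·9374.1124 = 132044.1336.
Posterior mean = (μ₀/σ₀² + n·x̄/σ²)/(1/σ₀² + n/σ²) = (σ²·μ₀ + σ₀²·n·x̄)/(σ² + n·σ₀²) = (806.56·382.46 + 9374.1124·5269.09)/132044.1336 = 49701518.843316/132044.1336 = 376.4008.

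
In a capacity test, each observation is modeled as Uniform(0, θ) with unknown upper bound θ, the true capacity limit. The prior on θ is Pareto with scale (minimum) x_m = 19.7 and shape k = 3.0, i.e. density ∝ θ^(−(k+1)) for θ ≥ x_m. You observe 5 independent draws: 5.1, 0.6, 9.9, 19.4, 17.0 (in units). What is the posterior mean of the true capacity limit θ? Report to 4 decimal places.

A Pareto(scale x_m, shape k) prior on the upper bound θ of Uniform(0, θ) is conjugate: posterior is Pareto(max(x_m, max xᵢ), k + n).
Sample maximum = 19.4; prior scale x_m = 19.7 → posterior scale = max = 19.7.
Posterior shape = 3.0 + 5 = 8.0.
E[θ|data] = k·x_m/(k−1) = 8.0·19.7/7.0 = 22.5143.

22.5143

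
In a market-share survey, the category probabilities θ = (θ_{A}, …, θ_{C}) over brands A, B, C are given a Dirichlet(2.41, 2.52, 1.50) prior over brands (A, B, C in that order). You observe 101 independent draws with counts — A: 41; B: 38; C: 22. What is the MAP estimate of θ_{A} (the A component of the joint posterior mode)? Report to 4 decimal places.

The Dirichlet prior is conjugate to the Multinomial likelihood: each posterior αⱼ = prior αⱼ + observed count nⱼ.
Posterior concentration: (43.41, 40.52, 23.50), total = 107.43.
Joint mode component: (α_{A}−1)/(Σα−K) = 42.41/104.43 = 0.4061.

0.4061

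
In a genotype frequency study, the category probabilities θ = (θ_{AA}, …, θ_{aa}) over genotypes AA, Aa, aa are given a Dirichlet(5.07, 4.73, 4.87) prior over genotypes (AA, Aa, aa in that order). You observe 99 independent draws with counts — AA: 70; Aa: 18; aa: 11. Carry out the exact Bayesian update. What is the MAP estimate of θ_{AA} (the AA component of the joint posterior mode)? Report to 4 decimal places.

The Dirichlet prior is conjugate to the Multinomial likelihood: each posterior αⱼ = prior αⱼ + observed count nⱼ.
Posterior concentration: (75.07, 22.73, 15.87), total = 113.67.
Joint mode component: (α_{AA}−1)/(Σα−K) = 74.07/110.67 = 0.6693.

0.6693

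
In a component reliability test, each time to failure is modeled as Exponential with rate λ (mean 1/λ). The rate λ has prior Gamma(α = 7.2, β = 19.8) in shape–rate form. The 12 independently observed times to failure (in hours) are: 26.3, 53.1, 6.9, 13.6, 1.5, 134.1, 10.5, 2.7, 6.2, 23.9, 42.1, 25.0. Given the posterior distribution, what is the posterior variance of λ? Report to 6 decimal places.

With a Gamma(shape α, rate β) prior on the exponential rate λ, the posterior after n observations with total T = Σxᵢ is Gamma(α+n, β+T).
Sum of observations T = 345.9 hours; n = 12.
Posterior: Gamma(7.2+12, 19.8+345.9) = Gamma(19.2, 365.7).
Var = α/β² = 0.000144.

0.000144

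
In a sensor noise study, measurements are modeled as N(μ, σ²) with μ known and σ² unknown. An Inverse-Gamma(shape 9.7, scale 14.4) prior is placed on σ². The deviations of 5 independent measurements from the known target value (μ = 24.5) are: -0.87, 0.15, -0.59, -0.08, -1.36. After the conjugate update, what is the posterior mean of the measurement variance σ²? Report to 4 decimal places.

With known mean μ and an Inverse-Gamma(α, β) prior on σ², the Normal likelihood is conjugate: posterior is Inv-Gamma(α + n/2, β + Σ(xᵢ−μ)²/2).
Σ(xᵢ−μ)² = (-0.87)² + (0.15)² + (-0.59)² + (-0.08)² + (-1.36)² = 2.9835.
Posterior: Inv-Gamma(9.7 + 5/2, 14.4 + 2.9835/2) = Inv-Gamma(12.20, 15.89175).
E[σ²|data] = β/(α−1) = 15.89175/11.20 = 1.4189.

1.4189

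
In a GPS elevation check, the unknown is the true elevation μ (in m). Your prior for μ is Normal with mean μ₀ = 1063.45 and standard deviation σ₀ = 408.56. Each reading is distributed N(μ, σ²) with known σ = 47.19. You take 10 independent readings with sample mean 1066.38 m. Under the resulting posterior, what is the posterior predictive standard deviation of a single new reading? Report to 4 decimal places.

For Normal data with known variance σ², a Normal(μ₀, σ₀²) prior on μ is conjugate. Posterior precision = 1/σ₀² + n/σ²; posterior mean is the precision-weighted average of μ₀ and x̄.
σ₀² = 408.56² = 166921.2736, σ² = 47.19² = 2226.8961; σ² + n·σ₀² = 2226.8961 + 10·166921.2736 = 1671439.6321.
Posterior precision = 1/σ₀² + n/σ² = 1/166921.2736 + 10/2226.8961 = (σ² + n·σ₀²)/(σ₀²σ²) = 1671439.6321/(166921.2736·2226.8961); posterior variance σₙ² = σ₀²σ²/(σ² + n·σ₀²) = 166921.2736·2226.8961/1671439.6321 = 222.392916.
Predictive variance for one new observation = σₙ² + σ² = 166921.2736·2226.8961/1671439.6321 + 2226.8961 = σ²·(σ₀² + 1671439.6321)/1671439.6321 = 2226.8961·1838360.9057/1671439.6321 = 2449.289016; SD = √(2226.8961·1838360.9057/1671439.6321) = 49.4903.

49.4903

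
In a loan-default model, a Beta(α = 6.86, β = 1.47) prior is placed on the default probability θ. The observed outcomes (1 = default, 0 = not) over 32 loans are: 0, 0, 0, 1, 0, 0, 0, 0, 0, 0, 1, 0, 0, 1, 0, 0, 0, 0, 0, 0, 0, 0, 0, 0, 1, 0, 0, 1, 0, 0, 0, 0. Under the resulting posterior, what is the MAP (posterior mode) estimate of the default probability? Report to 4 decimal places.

0.2833

The Beta prior is conjugate to a Binomial/Bernoulli likelihood; the update adds successes to α and failures to β.
Posterior: Beta(α+k, β+n−k) = Beta(6.86+5, 1.47+27) = Beta(11.86, 28.47).
Mode of Beta(a,b) for a,b>1 is (a−1)/(a+b−2) = 10.86/38.33 = 0.2833.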